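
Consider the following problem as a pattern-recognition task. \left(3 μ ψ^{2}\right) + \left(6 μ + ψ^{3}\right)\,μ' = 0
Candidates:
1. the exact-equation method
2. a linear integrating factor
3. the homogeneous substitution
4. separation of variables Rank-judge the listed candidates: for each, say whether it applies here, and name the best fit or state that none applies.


Technique: the exact-equation method — 3 μ ψ^{2} and 6 μ + ψ^{3} pass the exactness check on the nose, so no integrating factor in ψ or μ is needed at all.
- the exact-equation method: yes, a natural case for it.
- a linear integrating factor — a nonlinear term in the unknown puts this outside the integrating-factor template.
- the homogeneous substitution: the ratio of the variables does not determine the slope.
- separation of variables — the two dependences are entangled, not a clean product of one-variable pieces.


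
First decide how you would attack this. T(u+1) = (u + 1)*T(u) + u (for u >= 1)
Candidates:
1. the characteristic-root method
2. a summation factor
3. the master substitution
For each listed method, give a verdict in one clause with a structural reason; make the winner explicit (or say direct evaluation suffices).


Verdict: a summation factor — with the index-dependent coefficient u + 1, dividing by the cumulative product turns the left side into a pure difference.
- the characteristic-root method: the coefficients vary with the index, breaking the constant-coefficient structure the method needs.
- a summation factor — a fit — the right tool for this form.
- the master substitution: this is shift-type recursion, outside the divide-and-conquer template.


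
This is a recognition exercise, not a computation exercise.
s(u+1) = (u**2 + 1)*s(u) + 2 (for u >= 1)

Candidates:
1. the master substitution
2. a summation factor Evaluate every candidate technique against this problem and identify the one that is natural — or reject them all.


Verdict: a summation factor — an index-dependent multiplier u**2 + 1 rules out characteristic roots; a summation factor converts it to a pure difference.
- the master substitution: no fixed divisor shrinks the index between calls.
- a summation factor: a fit — the right tool for this form.


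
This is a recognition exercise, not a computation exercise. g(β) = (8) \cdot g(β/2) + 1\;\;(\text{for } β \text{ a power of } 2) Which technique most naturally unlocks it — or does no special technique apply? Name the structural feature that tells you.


Best approach: the master substitution — treat m = log base 2 of β as the new clock: one recursion step advances m by one while β scales by 2.


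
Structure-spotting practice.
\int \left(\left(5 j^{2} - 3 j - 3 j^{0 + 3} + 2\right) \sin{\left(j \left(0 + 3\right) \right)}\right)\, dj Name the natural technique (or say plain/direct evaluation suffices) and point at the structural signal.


Verdict: integration by parts — differentiate (5 j^{2} - 3 j - 3 j^{0 + 3} + 2), integrate \sin{\left(j \left(0 + 3\right) \right)}: each pass lowers the polynomial degree, so parts terminates.


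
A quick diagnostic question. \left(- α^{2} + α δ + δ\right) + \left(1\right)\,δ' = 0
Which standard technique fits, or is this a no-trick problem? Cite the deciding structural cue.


Verdict: a linear integrating factor — linear in the unknown with genuine forcing: multiply through by the exponential of the integrated coefficient and the left side closes into one derivative.


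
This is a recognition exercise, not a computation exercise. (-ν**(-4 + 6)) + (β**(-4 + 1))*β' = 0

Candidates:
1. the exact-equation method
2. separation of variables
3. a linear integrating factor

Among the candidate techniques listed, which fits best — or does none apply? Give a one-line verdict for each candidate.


Best approach: separation of variables — all dependence on the two variables factors apart, the defining separable shape.
- the exact-equation method — any potential here is of the trivial single-variable kind; the exact method earns its name only with genuine cross terms.
- separation of variables: applicable, and directly so.
- a linear integrating factor: the unknown enters nonlinearly (through a power, a denominator, or a transcendental function), which the linear integrating-factor recipe cannot absorb as-is — any repair would come from a preliminary substitution, not the factor.


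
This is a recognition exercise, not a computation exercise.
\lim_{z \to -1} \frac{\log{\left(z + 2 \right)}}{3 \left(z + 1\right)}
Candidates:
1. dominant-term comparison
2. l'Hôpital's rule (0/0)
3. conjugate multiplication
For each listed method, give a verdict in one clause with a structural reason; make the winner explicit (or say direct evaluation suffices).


Best approach: l'Hôpital's rule (0/0) — numerator and denominator both vanish at -1 — a genuine 0/0 form, which is exactly when l'Hôpital applies. One could equally expand both pieces locally and compare leading terms; the rule does that in one stroke.
- dominant-term comparison: this limit is not decided by comparing leading-term growth at infinity.
- l'Hôpital's rule (0/0) — yes, a natural case for it.
- conjugate multiplication — no divergent radical difference is present for a conjugate pair to cancel.


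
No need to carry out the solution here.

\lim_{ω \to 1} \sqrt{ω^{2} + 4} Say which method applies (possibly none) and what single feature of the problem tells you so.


Best approach: no special technique — nothing blocks direct substitution at 1: plug in and finish.


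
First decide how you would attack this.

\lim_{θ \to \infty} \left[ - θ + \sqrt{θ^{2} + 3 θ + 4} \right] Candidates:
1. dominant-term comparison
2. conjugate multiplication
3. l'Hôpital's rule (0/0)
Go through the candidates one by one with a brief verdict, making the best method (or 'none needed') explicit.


Verdict: conjugate multiplication — an infinity-minus-infinity difference with a surviving radical — multiply by the conjugate to cancel the divergence.
- dominant-term comparison: no dominant power emerges to decide the limit by degree comparison.
- conjugate multiplication — applicable, and directly so.
- l'Hôpital's rule (0/0) — no quotient structure at all: the clash is ∞ minus ∞, which rationalizing converts into a tractable ratio.


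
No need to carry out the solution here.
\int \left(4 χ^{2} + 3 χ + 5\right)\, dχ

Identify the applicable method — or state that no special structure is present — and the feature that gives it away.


Best approach: no special technique — scan for structure and find none: constant multiples of powers of χ, integrate directly.


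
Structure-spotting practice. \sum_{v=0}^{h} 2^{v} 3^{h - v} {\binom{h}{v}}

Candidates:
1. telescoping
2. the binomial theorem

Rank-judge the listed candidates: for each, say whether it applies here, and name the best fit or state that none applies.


Best approach: the binomial theorem — {\binom{h}{v}} weighting matched powers of 2 and 3 is the expanded form of (2 + 3)^h — fold it back up.
- telescoping: the terms as presented offer no neighboring cancellation — a telescoping rewrite may exist, but the displayed structure does not hand one over.
- the binomial theorem — applies; the problem has the shape this method handles.


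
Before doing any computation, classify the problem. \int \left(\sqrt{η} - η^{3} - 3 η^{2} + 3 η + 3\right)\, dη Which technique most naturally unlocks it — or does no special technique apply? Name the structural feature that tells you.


Diagnosis: no special technique — nothing composite, nothing rational, nothing trigonometric — each constant-multiple power of η integrates by the power rule alone.


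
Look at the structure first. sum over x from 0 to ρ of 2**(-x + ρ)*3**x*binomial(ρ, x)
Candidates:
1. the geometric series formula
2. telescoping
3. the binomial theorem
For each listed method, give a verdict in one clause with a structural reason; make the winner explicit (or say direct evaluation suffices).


Best approach: the binomial theorem — the summand is term x of a binomial expansion in 3 and 2; the whole sum is a single power.
- the geometric series formula — consecutive terms are not related by a fixed multiplier.
- telescoping — neither a shifted-difference shape nor integer-spaced poles are present.
- the binomial theorem: yes, a natural case for it.


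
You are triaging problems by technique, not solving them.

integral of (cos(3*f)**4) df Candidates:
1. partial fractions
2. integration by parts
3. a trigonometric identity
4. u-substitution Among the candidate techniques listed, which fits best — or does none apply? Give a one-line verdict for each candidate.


Best approach: a trigonometric identity — cos(3*f)**4 is an even power — the power-reduction identity rewrites it into first-degree cosines.
- partial fractions: the expression is not a ratio of polynomials that decomposes further.
- integration by parts: not the natural route: no polynomial-kernel product appears — a recursive parts reduction of the trigonometric product exists, but the identity rewrite is direct.
- a trigonometric identity: yes — fits the structure here.
- u-substitution — no subexpression of the integrand pairs with its own derivative as a factor — individual terms may offer their own substitutions, but any change of variable covering the whole integral would have to be constructed from outside the expression.


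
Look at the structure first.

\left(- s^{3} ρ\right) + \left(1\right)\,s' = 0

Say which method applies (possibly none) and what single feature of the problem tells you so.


Best approach: separation of variables — one side of the product carries the independent variable, the other the unknown — the textbook separation shape.


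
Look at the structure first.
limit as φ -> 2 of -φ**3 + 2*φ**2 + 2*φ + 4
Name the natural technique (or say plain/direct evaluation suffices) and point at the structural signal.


Technique: no special technique — the expression is continuous at the evaluation point — substitute directly; no indeterminate form appears.


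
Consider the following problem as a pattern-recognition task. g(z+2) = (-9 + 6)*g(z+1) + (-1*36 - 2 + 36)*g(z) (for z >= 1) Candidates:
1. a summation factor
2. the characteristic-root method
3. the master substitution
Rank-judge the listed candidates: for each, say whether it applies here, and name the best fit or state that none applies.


Verdict: the characteristic-root method — this is the constant-coefficient homogeneous case — the whole solution in z reduces to a polynomial's roots.
- a summation factor: the recurrence reaches back more than one step, outside the first-order family a summation factor normalizes.
- the characteristic-root method — a fit — the right tool for this form.
- the master substitution — the recursion steps by a constant offset, so exponential reindexing is pointless.


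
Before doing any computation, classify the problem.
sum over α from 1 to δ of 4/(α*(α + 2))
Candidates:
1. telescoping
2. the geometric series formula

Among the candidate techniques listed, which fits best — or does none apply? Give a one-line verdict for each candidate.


Best approach: telescoping — 4/(α*(α + 2)) decomposes into shift-paired simple fractions; the series telescopes to finitely many boundary pieces.
- telescoping: applies; the problem has the shape this method handles.
- the geometric series formula: the term-to-term ratio changes with the index, so the geometric formula cannot close it.


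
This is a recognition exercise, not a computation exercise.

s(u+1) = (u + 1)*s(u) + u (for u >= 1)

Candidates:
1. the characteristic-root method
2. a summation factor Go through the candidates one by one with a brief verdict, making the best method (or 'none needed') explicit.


Method: a summation factor — because the multiplier u + 1 is index-dependent, divide through by its running product and sum the resulting differences.
- the characteristic-root method: the coefficients change with the index, which the root method cannot absorb.
- a summation factor — applicable, and directly so.


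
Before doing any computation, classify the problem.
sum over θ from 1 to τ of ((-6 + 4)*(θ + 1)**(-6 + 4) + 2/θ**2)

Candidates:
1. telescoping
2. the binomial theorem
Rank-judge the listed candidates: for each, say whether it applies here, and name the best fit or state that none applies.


Verdict: telescoping — a difference of consecutive values of one function (2/θ**2 at one index and the next) — telescoping by construction.
- telescoping: a fit — the right tool for this form.
- the binomial theorem — the terms do not reassemble into a binomial power.


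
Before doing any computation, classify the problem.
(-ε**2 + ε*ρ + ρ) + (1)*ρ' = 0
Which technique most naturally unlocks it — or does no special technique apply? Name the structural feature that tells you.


Method: a linear integrating factor — linear in the unknown with genuine forcing: multiply through by the exponential of the integrated coefficient and the left side closes into one derivative.


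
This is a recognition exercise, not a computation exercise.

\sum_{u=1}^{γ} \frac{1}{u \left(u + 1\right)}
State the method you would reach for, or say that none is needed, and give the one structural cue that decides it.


Diagnosis: telescoping — \frac{1}{u \left(u + 1\right)} is a collapsed telescope: expand it into simple fractions to see the cancellation.


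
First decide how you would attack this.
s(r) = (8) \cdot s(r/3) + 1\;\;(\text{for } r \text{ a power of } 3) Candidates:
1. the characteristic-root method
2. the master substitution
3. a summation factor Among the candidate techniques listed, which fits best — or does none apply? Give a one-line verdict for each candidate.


Verdict: the master substitution — treat m = log base 3 of r as the new clock: one recursion step advances m by one while r scales by 3.
- the characteristic-root method — a divided-index call is not the fixed-shift linear shape that characteristic roots solve.
- the master substitution — yes, a natural case for it.
- a summation factor — a divided-index call is outside the fixed-shift first-order family a summation factor normalizes.


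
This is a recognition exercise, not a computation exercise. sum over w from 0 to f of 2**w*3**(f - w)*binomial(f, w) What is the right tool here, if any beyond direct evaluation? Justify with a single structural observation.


Best approach: the binomial theorem — terms weighting binomial(f, w) against matched powers of 2 and 3 reassemble into (2 + 3)^f by the binomial theorem.


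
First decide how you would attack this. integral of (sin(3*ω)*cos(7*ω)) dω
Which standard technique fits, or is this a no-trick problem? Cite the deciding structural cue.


Verdict: a trigonometric identity — the identity turns sin(3*ω)*cos(7*ω) into two lone cosines/sines, each trivially integrable.


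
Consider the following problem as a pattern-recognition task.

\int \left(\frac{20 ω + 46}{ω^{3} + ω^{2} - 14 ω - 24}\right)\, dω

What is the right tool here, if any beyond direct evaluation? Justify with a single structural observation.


Method: partial fractions — break ω^{3} + ω^{2} - 14 ω - 24 into its roots and the integral splits into logarithm-sized bites.


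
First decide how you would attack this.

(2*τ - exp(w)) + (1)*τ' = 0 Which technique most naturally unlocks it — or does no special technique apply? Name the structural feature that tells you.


Verdict: a linear integrating factor — first power of τ, nonzero forcing: the integrating-factor recipe applies verbatim with p = 2.


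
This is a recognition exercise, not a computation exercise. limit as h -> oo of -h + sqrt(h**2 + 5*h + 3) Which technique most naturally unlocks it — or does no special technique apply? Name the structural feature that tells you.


Method: conjugate multiplication — neither sqrt(h**2 + 5*h + 3) nor h converges alone, so rewrite their difference as a conjugate-rationalized quotient first.


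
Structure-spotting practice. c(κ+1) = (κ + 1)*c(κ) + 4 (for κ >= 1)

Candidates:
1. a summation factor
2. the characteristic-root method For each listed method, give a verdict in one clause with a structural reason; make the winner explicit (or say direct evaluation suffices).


Method: a summation factor — first-order linear but the coefficient κ + 1 moves with the index — divide by the cumulative product and telescope.
- a summation factor: yes, a natural case for it.
- the characteristic-root method — the coefficients vary with the index, breaking the constant-coefficient structure the method needs.


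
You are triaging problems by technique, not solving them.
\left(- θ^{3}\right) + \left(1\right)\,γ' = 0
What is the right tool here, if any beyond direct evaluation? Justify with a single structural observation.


Diagnosis: no special technique — the slope is a function of θ alone, so integrate both sides directly.


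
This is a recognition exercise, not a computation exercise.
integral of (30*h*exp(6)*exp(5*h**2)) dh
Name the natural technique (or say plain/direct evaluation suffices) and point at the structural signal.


Verdict: u-substitution — collected, the integrand has one factor that is, up to a constant, the derivative of an inner expression the rest depends on — substitute for that inner expression.


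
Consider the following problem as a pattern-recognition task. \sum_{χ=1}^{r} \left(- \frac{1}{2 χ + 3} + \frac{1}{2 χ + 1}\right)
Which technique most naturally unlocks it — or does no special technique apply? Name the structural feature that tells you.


Verdict: telescoping — the piece each term subtracts is \frac{1}{2 χ + 1} advanced by one index, and it reappears with a plus sign leading the following term — the sum collapses to its boundary terms.


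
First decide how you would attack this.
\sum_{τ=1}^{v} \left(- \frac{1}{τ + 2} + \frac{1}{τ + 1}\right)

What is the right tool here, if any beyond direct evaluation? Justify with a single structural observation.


Best approach: telescoping — the generic term is a one-step difference of \frac{1}{τ + 1}, so partial sums shortcut to endpoint evaluation.


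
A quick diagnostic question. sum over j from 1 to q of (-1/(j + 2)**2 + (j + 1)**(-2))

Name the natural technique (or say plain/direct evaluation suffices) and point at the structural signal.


Best approach: telescoping — consecutive terms evaluate one function at adjacent indices ((j + 1)**(-2) is its current value): one term's tail is the next term's head, so the chain collapses.


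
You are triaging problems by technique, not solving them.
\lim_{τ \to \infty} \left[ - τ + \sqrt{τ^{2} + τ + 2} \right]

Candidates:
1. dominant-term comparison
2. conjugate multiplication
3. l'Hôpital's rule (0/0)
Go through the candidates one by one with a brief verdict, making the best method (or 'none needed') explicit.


Verdict: conjugate multiplication — two divergent pieces with a minus sign between them and a radical in the mix: rationalize \sqrt{τ^{2} + τ + 2} - τ before any limit law applies.
- dominant-term comparison: no dominant-degree comparison decides it.
- conjugate multiplication — yes — fits the structure here.
- l'Hôpital's rule (0/0) — the expression is a difference driving to ∞ − ∞, not a 0/0 quotient — there is no ratio for the rule to differentiate.


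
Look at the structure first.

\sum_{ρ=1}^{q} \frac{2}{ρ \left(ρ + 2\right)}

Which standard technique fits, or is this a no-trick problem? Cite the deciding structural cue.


Technique: telescoping — \frac{2}{ρ \left(ρ + 2\right)} hides a difference of shifted reciprocals — decompose it and the middle of the sum vanishes.


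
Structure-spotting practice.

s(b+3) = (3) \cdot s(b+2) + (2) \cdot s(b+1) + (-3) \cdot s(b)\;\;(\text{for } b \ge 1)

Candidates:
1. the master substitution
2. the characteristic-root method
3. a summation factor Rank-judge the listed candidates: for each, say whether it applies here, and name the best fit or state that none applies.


Verdict: the characteristic-root method — no index-dependence in the weights and nothing inhomogeneous: classic characteristic-equation setup.
- the master substitution — with no divided-index recursive call, reindexing by powers of a base buys nothing.
- the characteristic-root method — yes, a natural case for it.
- a summation factor — a summation factor telescopes one-step recursions; this one carries higher-order memory.


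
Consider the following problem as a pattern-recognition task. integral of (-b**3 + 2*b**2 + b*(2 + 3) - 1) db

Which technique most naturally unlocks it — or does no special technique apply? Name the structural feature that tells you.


Verdict: no special technique — scan for structure and find none: constant multiples of powers of b, integrate directly.


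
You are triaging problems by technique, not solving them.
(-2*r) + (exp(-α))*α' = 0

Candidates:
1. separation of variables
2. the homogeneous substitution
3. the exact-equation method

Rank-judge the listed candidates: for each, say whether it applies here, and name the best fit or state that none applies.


Technique: separation of variables — solved for the derivative, the right side splits multiplicatively into a function of each variable alone — divide and integrate each side.
- separation of variables: yes, a natural case for it.
- the homogeneous substitution: rescaling both variables together changes the slope, so no ratio substitution collapses it.
- the exact-equation method — any potential here is of the trivial single-variable kind; the exact method earns its name only with genuine cross terms.


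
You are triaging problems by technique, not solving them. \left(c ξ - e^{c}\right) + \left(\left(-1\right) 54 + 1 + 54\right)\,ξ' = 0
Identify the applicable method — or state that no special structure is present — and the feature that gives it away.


Method: a linear integrating factor — first power of ξ, nonzero forcing: the integrating-factor recipe applies verbatim with p = c.


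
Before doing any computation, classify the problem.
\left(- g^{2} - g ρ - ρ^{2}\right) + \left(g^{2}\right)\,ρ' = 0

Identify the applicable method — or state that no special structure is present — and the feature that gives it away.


Technique: the homogeneous substitution — solved for the derivative, the right side is unchanged under scaling g and ρ together — it depends only on the ratio ρ/g, so substitute a single ratio variable.


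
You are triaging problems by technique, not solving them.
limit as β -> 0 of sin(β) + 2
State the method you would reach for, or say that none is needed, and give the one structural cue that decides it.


Best approach: no special technique — the function is continuous at 0; evaluation is itself the limit, no machinery required.


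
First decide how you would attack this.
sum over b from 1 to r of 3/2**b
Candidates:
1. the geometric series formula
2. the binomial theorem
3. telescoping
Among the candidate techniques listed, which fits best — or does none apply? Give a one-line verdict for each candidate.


Method: the geometric series formula — consecutive terms stand in a fixed index-free ratio — the geometric sum formula closes it.
- the geometric series formula: applicable, and directly so.
- the binomial theorem — the summand does not match any term pattern of an expanded binomial power.
- telescoping: writing out consecutive terms as given produces no pairwise cancellation.


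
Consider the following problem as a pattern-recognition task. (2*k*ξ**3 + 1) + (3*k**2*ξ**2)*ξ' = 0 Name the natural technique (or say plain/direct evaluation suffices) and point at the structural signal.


Diagnosis: the exact-equation method — checking ∂/∂ξ of 2*k*ξ**3 + 1 against ∂/∂k of 3*k**2*ξ**2: they match — the equation is exact as it stands.


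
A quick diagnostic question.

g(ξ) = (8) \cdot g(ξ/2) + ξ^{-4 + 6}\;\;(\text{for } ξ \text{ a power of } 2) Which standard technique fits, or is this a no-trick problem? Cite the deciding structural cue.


Diagnosis: the master substitution — the argument contracts 2-fold per step: reindex ξ exponentially and solve the linear recurrence in the new index.


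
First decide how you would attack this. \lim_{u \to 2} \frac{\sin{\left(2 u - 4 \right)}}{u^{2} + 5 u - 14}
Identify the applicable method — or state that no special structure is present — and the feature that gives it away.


Best approach: l'Hôpital's rule (0/0) — the 0/0 form at 2 is the signature situation for l'Hôpital's rule. A local series expansion at the point resolves it as well; the rule is the packaged version of that step.


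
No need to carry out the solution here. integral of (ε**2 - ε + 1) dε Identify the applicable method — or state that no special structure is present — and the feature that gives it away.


Method: no special technique — scan for structure and find none: constant multiples of powers of ε, integrate directly.


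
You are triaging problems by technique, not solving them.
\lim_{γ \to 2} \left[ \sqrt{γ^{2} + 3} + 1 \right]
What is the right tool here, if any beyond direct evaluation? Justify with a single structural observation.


Verdict: no special technique — nothing blocks direct substitution at 2: plug in and finish.


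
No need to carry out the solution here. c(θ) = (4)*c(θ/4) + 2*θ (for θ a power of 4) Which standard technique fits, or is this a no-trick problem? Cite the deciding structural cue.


Technique: the master substitution — the argument shrinks by the factor 4, so measure the index on a logarithmic scale and the recursion becomes a shift.


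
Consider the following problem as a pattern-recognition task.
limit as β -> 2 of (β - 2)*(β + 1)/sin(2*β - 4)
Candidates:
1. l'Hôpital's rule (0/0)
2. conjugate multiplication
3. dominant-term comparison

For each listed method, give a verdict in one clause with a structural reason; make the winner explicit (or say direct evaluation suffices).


Technique: l'Hôpital's rule (0/0) — plug in 2: top and bottom both hit zero, so differentiate each and retry. The standard small-argument limits would also carry it; the rule is the systematic route.
- l'Hôpital's rule (0/0): applies; the problem has the shape this method handles.
- conjugate multiplication: the conjugate move applies to radical differences, which this is not.
- dominant-term comparison: no dominant-degree comparison decides it.


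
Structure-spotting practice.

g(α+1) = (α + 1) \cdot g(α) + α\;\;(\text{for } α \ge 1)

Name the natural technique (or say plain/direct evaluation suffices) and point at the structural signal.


Method: a summation factor — first-order, linear, moving coefficient α + 1: the discrete analogue of an integrating factor handles it.


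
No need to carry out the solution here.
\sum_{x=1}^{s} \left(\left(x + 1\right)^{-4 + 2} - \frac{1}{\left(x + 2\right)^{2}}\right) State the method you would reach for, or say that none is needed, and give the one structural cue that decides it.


Method: telescoping — difference-of-shifts structure (each term adds \left(x + 1\right)^{-4 + 2}, then subtracts its one-index-advanced value, which the following term adds back) leaves only the first and last pieces standing.


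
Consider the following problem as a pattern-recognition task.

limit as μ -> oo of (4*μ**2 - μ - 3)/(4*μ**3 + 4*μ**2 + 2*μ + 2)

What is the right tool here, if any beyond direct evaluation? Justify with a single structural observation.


Best approach: dominant-term comparison — divide through by the highest power of μ; every lower-order term dies and the dominant terms decide the limit. l'Hôpital's at-infinity variant applies to the expression viewed as a single quotient; the leading-term comparison is the direct route.


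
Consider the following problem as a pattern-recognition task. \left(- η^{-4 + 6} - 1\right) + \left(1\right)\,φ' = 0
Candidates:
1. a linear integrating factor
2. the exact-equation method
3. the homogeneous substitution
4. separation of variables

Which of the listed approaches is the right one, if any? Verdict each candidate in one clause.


Diagnosis: no special technique — solved for the derivative, no φ appears — this is antidifferentiation in η wearing ODE clothing.
- a linear integrating factor — the linear template holds only trivially here (the unknown is absent, so the coefficient is zero) — the method is not the natural label.
- the exact-equation method: no dependence on the unknown anywhere: exactness is a label without content here.
- the homogeneous substitution — the slope does not depend on the ratio of the variables alone.
- separation of variables: any separation here is vacuous (nothing depends on the unknown); direct integration is the honest label.


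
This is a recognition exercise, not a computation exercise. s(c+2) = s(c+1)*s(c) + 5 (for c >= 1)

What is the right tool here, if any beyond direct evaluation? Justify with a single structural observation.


Best approach: no special technique — the update rule curves (it is not linear in the unknown sequence), so no superposition-based closed form attaches — iterate or study it directly.


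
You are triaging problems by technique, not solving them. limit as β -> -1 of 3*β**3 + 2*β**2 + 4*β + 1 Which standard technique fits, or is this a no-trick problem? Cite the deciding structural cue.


Best approach: no special technique — nothing blocks direct substitution at -1: plug in and finish.


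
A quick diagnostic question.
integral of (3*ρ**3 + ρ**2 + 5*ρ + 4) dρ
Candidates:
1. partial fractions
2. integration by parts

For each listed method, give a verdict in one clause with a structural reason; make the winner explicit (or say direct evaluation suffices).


Method: no special technique — nothing composite, nothing rational, nothing trigonometric — each constant-multiple power of ρ integrates by the power rule alone.
- partial fractions: the expression is not a ratio of polynomials that decomposes further.
- integration by parts — splitting off a factor buys nothing — the integrand integrates directly without parts.


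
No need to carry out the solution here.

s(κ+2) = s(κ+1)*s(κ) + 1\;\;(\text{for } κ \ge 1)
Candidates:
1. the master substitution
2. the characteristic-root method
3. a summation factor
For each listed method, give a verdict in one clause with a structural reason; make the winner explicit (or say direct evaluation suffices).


Diagnosis: no special technique — no ansatz, no master substitution, no summation factor survives the nonlinearity here.
- the master substitution: with no divided-index recursive call, reindexing by powers of a base buys nothing.
- the characteristic-root method: nonlinearity rules out exponential-mode superposition from the start.
- a summation factor — the recursion is nonlinear — outside the first-order linear family a summation factor addresses.


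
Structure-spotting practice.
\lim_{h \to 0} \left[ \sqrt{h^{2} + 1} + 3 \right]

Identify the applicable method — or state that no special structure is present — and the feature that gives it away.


Method: no special technique — nothing blocks direct substitution at 0: plug in and finish.


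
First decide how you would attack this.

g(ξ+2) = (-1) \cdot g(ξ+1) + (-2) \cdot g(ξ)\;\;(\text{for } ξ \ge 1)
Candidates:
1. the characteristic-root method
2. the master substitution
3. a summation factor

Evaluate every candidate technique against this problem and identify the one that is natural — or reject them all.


Best approach: the characteristic-root method — no index-dependence in the weights and nothing inhomogeneous: classic characteristic-equation setup.
- the characteristic-root method — a fit — the right tool for this form.
- the master substitution: this is shift-type recursion, outside the divide-and-conquer template.
- a summation factor — a summation factor telescopes one-step recursions; this one carries higher-order memory.


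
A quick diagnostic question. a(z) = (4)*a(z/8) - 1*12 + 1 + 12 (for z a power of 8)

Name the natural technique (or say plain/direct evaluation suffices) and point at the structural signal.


Diagnosis: the master substitution — the argument z/8 divides the index by 8; the standard z = 8^m substitution converts it to a constant-shift recurrence.


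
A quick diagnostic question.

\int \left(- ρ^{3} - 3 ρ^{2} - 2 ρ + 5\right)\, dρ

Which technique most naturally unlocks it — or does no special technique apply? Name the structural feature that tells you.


Technique: no special technique — a term-by-term power-rule job in ρ; no substitution or rearrangement earns its keep here.


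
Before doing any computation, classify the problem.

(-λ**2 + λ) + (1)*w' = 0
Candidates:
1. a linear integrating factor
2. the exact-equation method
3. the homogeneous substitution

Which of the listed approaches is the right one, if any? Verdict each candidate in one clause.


Diagnosis: no special technique — solved for the derivative, no w appears — this is antidifferentiation in λ wearing ODE clothing.
- a linear integrating factor — the linear template holds only trivially here (the unknown is absent, so the coefficient is zero) — the method is not the natural label.
- the exact-equation method: with the unknown absent from both coefficients, the cross-partial test holds emptily — nothing for the exact method to work on.
- the homogeneous substitution: the ratio substitution does not collapse this equation.


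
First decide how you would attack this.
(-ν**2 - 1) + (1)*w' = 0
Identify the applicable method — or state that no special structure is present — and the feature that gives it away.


Best approach: no special technique — solved for the derivative, w never appears on the right — this is a direct integration in ν, not a differential-equations problem at heart.


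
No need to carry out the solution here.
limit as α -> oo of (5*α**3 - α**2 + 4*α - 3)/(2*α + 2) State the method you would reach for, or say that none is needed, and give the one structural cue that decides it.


Method: dominant-term comparison — divide by the highest power of α present: lower-order terms vanish and the dominant ratio remains. Differentiating the expression as a single quotient would eventually settle it as well; matching dominant growth settles it immediately.


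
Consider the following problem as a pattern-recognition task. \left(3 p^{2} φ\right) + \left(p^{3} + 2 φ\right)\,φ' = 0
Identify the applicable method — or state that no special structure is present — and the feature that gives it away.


Best approach: the exact-equation method — because the two cross partials coincide, the form is conservative as written — recover its potential in (p, φ).


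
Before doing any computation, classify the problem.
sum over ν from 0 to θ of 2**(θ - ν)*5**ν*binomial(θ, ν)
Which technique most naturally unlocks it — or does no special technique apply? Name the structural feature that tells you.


Verdict: the binomial theorem — the summand is term ν of a binomial expansion in 5 and 2; the whole sum is a single power.


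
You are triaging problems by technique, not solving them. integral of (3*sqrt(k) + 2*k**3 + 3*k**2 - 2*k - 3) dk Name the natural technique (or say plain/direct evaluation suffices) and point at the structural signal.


Diagnosis: no special technique — every term is a constant multiple of a power of k; term-wise power-rule integration needs no preliminary transformation.


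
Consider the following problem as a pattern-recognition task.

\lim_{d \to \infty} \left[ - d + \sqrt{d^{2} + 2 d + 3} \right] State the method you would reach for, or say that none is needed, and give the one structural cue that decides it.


Verdict: conjugate multiplication — infinity minus infinity with a radical in play — multiply by the conjugate so the divergences of \sqrt{d^{2} + 2 d + 3} and d annihilate.


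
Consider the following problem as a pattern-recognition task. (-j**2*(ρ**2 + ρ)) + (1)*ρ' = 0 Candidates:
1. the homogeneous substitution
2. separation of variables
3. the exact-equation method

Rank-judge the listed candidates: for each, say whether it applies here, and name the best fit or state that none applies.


Method: separation of variables — solved for the derivative, the right side splits multiplicatively into a function of each variable alone — divide and integrate each side. A Bernoulli rewrite would carry it as the equation stands — separating the variables needs no rearrangement either.
- the homogeneous substitution — the slope is not a function of the ratio of the variables alone.
- separation of variables — yes — fits the structure here.
- the exact-equation method: the cross partial derivatives disagree, so no single potential exists.


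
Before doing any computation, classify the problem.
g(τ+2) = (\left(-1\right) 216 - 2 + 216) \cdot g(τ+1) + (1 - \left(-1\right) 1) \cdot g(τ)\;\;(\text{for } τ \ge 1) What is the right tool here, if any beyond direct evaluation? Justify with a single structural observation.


Technique: the characteristic-root method — the recurrence is linear and homogeneous with constant coefficients, so the ansatz r^τ turns it into a polynomial equation for r.


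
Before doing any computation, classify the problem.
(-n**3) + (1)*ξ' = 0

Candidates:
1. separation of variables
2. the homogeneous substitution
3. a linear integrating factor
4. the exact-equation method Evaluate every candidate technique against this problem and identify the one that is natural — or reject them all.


Best approach: no special technique — the slope is a function of n alone, so integrate both sides directly.
- separation of variables — with no unknown in the slope, separating variables is a formality — the equation integrates directly.
- the homogeneous substitution: the slope does not depend on the ratio of the variables alone.
- a linear integrating factor — with the unknown absent the integrating factor is a formality; direct integration is the working structure.
- the exact-equation method — the unknown never enters the equation — exactness holds emptily, with nothing for the method to add.


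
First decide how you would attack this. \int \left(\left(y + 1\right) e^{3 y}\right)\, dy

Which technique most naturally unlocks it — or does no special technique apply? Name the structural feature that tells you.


Technique: integration by parts — the integrand splits as y + 1 times e^{3 y} — repeatedly differentiating the polynomial part kills it, which is the parts ladder.


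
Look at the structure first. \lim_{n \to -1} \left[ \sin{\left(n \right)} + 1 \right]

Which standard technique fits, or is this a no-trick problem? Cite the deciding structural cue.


Diagnosis: no special technique — the function is continuous at -1; evaluation is itself the limit, no machinery required.


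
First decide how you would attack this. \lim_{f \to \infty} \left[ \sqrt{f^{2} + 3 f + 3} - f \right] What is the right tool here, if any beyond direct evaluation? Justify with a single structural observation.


Best approach: conjugate multiplication — an infinity-minus-infinity difference with a surviving radical — multiply by the conjugate to cancel the divergence.


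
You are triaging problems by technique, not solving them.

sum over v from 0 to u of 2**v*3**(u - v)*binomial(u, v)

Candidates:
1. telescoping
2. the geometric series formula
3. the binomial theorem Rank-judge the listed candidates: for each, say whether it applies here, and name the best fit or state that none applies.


Diagnosis: the binomial theorem — the summand is term v of a binomial expansion in 2 and 3; the whole sum is a single power.
- telescoping — the summand is not presented as a shifted difference — a telescoping rewrite may exist, but the displayed structure does not offer one.
- the geometric series formula: no single multiplier carries one term to the next throughout the sum.
- the binomial theorem — yes, a natural case for it.
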